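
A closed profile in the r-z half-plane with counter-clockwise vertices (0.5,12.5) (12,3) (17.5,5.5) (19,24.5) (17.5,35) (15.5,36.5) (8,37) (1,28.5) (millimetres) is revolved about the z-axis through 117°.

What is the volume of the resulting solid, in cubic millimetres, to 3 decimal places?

Profile (r,z), 8 vertices: (0.5,12.5) (12,3) (17.5,5.5) (19,24.5) (17.5,35) (15.5,36.5) (8,37) (1,28.5)
edge 0: (0.5,12.5)→(12,3)  cross = 0.5·3 − 12·12.5 = -148.5000; (r_i+r_j)·cross = 12.5·-148.5000 = -1856.2500
edge 1: (12,3)→(17.5,5.5)  cross = 12·5.5 − 17.5·3 = 13.5000; (r_i+r_j)·cross = 29.5·13.5000 = 398.2500
edge 2: (17.5,5.5)→(19,24.5)  cross = 17.5·24.5 − 19·5.5 = 324.2500; (r_i+r_j)·cross = 36.5·324.2500 = 11835.1250
edge 3: (19,24.5)→(17.5,35)  cross = 19·35 − 17.5·24.5 = 236.2500; (r_i+r_j)·cross = 36.5·236.2500 = 8623.1250
edge 4: (17.5,35)→(15.5,36.5)  cross = 17.5·36.5 − 15.5·35 = 96.2500; (r_i+r_j)·cross = 33·96.2500 = 3176.2500
edge 5: (15.5,36.5)→(8,37)  cross = 15.5·37 − 8·36.5 = 281.5000; (r_i+r_j)·cross = 23.5·281.5000 = 6615.2500
edge 6: (8,37)→(1,28.5)  cross = 8·28.5 − 1·37 = 191.0000; (r_i+r_j)·cross = 9·191.0000 = 1719.0000
edge 7: (1,28.5)→(0.5,12.5)  cross = 1·12.5 − 0.5·28.5 = -1.7500; (r_i+r_j)·cross = 1.5·-1.7500 = -2.6250
Σcross = 992.5000 → A = |Σcross|/2 = 496.2500 mm²
Σ(r_i+r_j)·cross = 30508.1250 → first moment M = |Σ|/6 = 5084.6875
R_c = M/A = 5084.6875/496.2500 = 10.2462 mm
θ = 117° = 2.042035 rad
V = θ·R_c·A = 2.042035·10.2462·496.2500 = 10383.111 mm³

Volume = 10383.111 mm³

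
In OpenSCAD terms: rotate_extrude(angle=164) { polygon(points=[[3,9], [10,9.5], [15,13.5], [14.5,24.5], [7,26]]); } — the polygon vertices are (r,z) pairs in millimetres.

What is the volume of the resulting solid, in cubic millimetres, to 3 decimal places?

Profile (r,z), 5 vertices: (3,9) (10,9.5) (15,13.5) (14.5,24.5) (7,26)
edge 0: (3,9)→(10,9.5)  cross = 3·9.5 − 10·9 = -61.5000; (r_i+r_j)·cross = 13·-61.5000 = -799.5000
edge 1: (10,9.5)→(15,13.5)  cross = 10·13.5 − 15·9.5 = -7.5000; (r_i+r_j)·cross = 25·-7.5000 = -187.5000
edge 2: (15,13.5)→(14.5,24.5)  cross = 15·24.5 − 14.5·13.5 = 171.7500; (r_i+r_j)·cross = 29.5·171.7500 = 5066.6250
edge 3: (14.5,24.5)→(7,26)  cross = 14.5·26 − 7·24.5 = 205.5000; (r_i+r_j)·cross = 21.5·205.5000 = 4418.2500
edge 4: (7,26)→(3,9)  cross = 7·9 − 3·26 = -15.0000; (r_i+r_j)·cross = 10·-15.0000 = -150.0000
Σcross = 293.2500 → A = |Σcross|/2 = 146.6250 mm²
Σ(r_i+r_j)·cross = 8347.8750 → first moment M = |Σ|/6 = 1391.3125
R_c = M/A = 1391.3125/146.6250 = 9.4889 mm
θ = 164° = 2.862340 rad
V = θ·R_c·A = 2.862340·9.4889·146.6250 = 3982.409 mm³

Volume = 3982.409 mm³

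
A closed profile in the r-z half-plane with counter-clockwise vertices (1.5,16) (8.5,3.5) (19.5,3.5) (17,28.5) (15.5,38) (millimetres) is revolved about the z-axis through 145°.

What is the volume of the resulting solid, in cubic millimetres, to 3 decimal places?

Profile (r,z), 5 vertices: (1.5,16) (8.5,3.5) (19.5,3.5) (17,28.5) (15.5,38)
edge 0: (1.5,16)→(8.5,3.5)  cross = 1.5·3.5 − 8.5·16 = -130.7500; (r_i+r_j)·cross = 10·-130.7500 = -1307.5000
edge 1: (8.5,3.5)→(19.5,3.5)  cross = 8.5·3.5 − 19.5·3.5 = -38.5000; (r_i+r_j)·cross = 28·-38.5000 = -1078.0000
edge 2: (19.5,3.5)→(17,28.5)  cross = 19.5·28.5 − 17·3.5 = 496.2500; (r_i+r_j)·cross = 36.5·496.2500 = 18113.1250
edge 3: (17,28.5)→(15.5,38)  cross = 17·38 − 15.5·28.5 = 204.2500; (r_i+r_j)·cross = 32.5·204.2500 = 6638.1250
edge 4: (15.5,38)→(1.5,16)  cross = 15.5·16 − 1.5·38 = 191.0000; (r_i+r_j)·cross = 17·191.0000 = 3247.0000
Σcross = 722.2500 → A = |Σcross|/2 = 361.1250 mm²
Σ(r_i+r_j)·cross = 25612.7500 → first moment M = |Σ|/6 = 4268.7917
R_c = M/A = 4268.7917/361.1250 = 11.8208 mm
θ = 145° = 2.530727 rad
V = θ·R_c·A = 2.530727·11.8208·361.1250 = 10803.148 mm³

Volume = 10803.148 mm³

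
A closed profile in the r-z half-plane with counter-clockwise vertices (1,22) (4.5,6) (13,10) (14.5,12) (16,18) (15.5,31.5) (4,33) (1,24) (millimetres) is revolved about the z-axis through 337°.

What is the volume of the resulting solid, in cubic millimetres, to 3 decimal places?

Volume = 15913.836 mm³

Profile (r,z), 8 vertices: (1,22) (4.5,6) (13,10) (14.5,12) (16,18) (15.5,31.5) (4,33) (1,24)
edge 0: (1,22)→(4.5,6)  cross = 1·6 − 4.5·22 = -93.0000; (r_i+r_j)·cross = 5.5·-93.0000 = -511.5000
edge 1: (4.5,6)→(13,10)  cross = 4.5·10 − 13·6 = -33.0000; (r_i+r_j)·cross = 17.5·-33.0000 = -577.5000
edge 2: (13,10)→(14.5,12)  cross = 13·12 − 14.5·10 = 11.0000; (r_i+r_j)·cross = 27.5·11.0000 = 302.5000
edge 3: (14.5,12)→(16,18)  cross = 14.5·18 − 16·12 = 69.0000; (r_i+r_j)·cross = 30.5·69.0000 = 2104.5000
edge 4: (16,18)→(15.5,31.5)  cross = 16·31.5 − 15.5·18 = 225.0000; (r_i+r_j)·cross = 31.5·225.0000 = 7087.5000
edge 5: (15.5,31.5)→(4,33)  cross = 15.5·33 − 4·31.5 = 385.5000; (r_i+r_j)·cross = 19.5·385.5000 = 7517.2500
edge 6: (4,33)→(1,24)  cross = 4·24 − 1·33 = 63.0000; (r_i+r_j)·cross = 5·63.0000 = 315.0000
edge 7: (1,24)→(1,22)  cross = 1·22 − 1·24 = -2.0000; (r_i+r_j)·cross = 2·-2.0000 = -4.0000
Σcross = 625.5000 → A = |Σcross|/2 = 312.7500 mm²
Σ(r_i+r_j)·cross = 16233.7500 → first moment M = |Σ|/6 = 2705.6250
R_c = M/A = 2705.6250/312.7500 = 8.6511 mm
θ = 337° = 5.881760 rad
V = θ·R_c·A = 5.881760·8.6511·312.7500 = 15913.836 mm³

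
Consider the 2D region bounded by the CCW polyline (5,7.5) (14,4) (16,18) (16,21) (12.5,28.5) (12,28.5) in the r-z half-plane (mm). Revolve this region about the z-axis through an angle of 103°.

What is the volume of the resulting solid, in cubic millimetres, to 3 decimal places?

Volume = 3155.656 mm³

Profile (r,z), 6 vertices: (5,7.5) (14,4) (16,18) (16,21) (12.5,28.5) (12,28.5)
edge 0: (5,7.5)→(14,4)  cross = 5·4 − 14·7.5 = -85.0000; (r_i+r_j)·cross = 19·-85.0000 = -1615.0000
edge 1: (14,4)→(16,18)  cross = 14·18 − 16·4 = 188.0000; (r_i+r_j)·cross = 30·188.0000 = 5640.0000
edge 2: (16,18)→(16,21)  cross = 16·21 − 16·18 = 48.0000; (r_i+r_j)·cross = 32·48.0000 = 1536.0000
edge 3: (16,21)→(12.5,28.5)  cross = 16·28.5 − 12.5·21 = 193.5000; (r_i+r_j)·cross = 28.5·193.5000 = 5514.7500
edge 4: (12.5,28.5)→(12,28.5)  cross = 12.5·28.5 − 12·28.5 = 14.2500; (r_i+r_j)·cross = 24.5·14.2500 = 349.1250
edge 5: (12,28.5)→(5,7.5)  cross = 12·7.5 − 5·28.5 = -52.5000; (r_i+r_j)·cross = 17·-52.5000 = -892.5000
Σcross = 306.2500 → A = |Σcross|/2 = 153.1250 mm²
Σ(r_i+r_j)·cross = 10532.3750 → first moment M = |Σ|/6 = 1755.3958
R_c = M/A = 1755.3958/153.1250 = 11.4638 mm
θ = 103° = 1.797689 rad
V = θ·R_c·A = 1.797689·11.4638·153.1250 = 3155.656 mm³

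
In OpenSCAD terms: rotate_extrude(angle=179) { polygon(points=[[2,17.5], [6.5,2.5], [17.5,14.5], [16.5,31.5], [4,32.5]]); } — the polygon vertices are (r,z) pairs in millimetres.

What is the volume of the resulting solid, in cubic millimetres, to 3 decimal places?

Volume = 10067.930 mm³

Profile (r,z), 5 vertices: (2,17.5) (6.5,2.5) (17.5,14.5) (16.5,31.5) (4,32.5)
edge 0: (2,17.5)→(6.5,2.5)  cross = 2·2.5 − 6.5·17.5 = -108.7500; (r_i+r_j)·cross = 8.5·-108.7500 = -924.3750
edge 1: (6.5,2.5)→(17.5,14.5)  cross = 6.5·14.5 − 17.5·2.5 = 50.5000; (r_i+r_j)·cross = 24·50.5000 = 1212.0000
edge 2: (17.5,14.5)→(16.5,31.5)  cross = 17.5·31.5 − 16.5·14.5 = 312.0000; (r_i+r_j)·cross = 34·312.0000 = 10608.0000
edge 3: (16.5,31.5)→(4,32.5)  cross = 16.5·32.5 − 4·31.5 = 410.2500; (r_i+r_j)·cross = 20.5·410.2500 = 8410.1250
edge 4: (4,32.5)→(2,17.5)  cross = 4·17.5 − 2·32.5 = 5.0000; (r_i+r_j)·cross = 6·5.0000 = 30.0000
Σcross = 669.0000 → A = |Σcross|/2 = 334.5000 mm²
Σ(r_i+r_j)·cross = 19335.7500 → first moment M = |Σ|/6 = 3222.6250
R_c = M/A = 3222.6250/334.5000 = 9.6342 mm
θ = 179° = 3.124139 rad
V = θ·R_c·A = 3.124139·9.6342·334.5000 = 10067.930 mm³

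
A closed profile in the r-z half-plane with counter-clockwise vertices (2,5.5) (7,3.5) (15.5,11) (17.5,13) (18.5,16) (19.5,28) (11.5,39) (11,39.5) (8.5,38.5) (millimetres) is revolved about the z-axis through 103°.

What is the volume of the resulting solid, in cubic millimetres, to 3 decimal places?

Profile (r,z), 9 vertices: (2,5.5) (7,3.5) (15.5,11) (17.5,13) (18.5,16) (19.5,28) (11.5,39) (11,39.5) (8.5,38.5)
edge 0: (2,5.5)→(7,3.5)  cross = 2·3.5 − 7·5.5 = -31.5000; (r_i+r_j)·cross = 9·-31.5000 = -283.5000
edge 1: (7,3.5)→(15.5,11)  cross = 7·11 − 15.5·3.5 = 22.7500; (r_i+r_j)·cross = 22.5·22.7500 = 511.8750
edge 2: (15.5,11)→(17.5,13)  cross = 15.5·13 − 17.5·11 = 9.0000; (r_i+r_j)·cross = 33·9.0000 = 297.0000
edge 3: (17.5,13)→(18.5,16)  cross = 17.5·16 − 18.5·13 = 39.5000; (r_i+r_j)·cross = 36·39.5000 = 1422.0000
edge 4: (18.5,16)→(19.5,28)  cross = 18.5·28 − 19.5·16 = 206.0000; (r_i+r_j)·cross = 38·206.0000 = 7828.0000
edge 5: (19.5,28)→(11.5,39)  cross = 19.5·39 − 11.5·28 = 438.5000; (r_i+r_j)·cross = 31·438.5000 = 13593.5000
edge 6: (11.5,39)→(11,39.5)  cross = 11.5·39.5 − 11·39 = 25.2500; (r_i+r_j)·cross = 22.5·25.2500 = 568.1250
edge 7: (11,39.5)→(8.5,38.5)  cross = 11·38.5 − 8.5·39.5 = 87.7500; (r_i+r_j)·cross = 19.5·87.7500 = 1711.1250
edge 8: (8.5,38.5)→(2,5.5)  cross = 8.5·5.5 − 2·38.5 = -30.2500; (r_i+r_j)·cross = 10.5·-30.2500 = -317.6250
Σcross = 767.0000 → A = |Σcross|/2 = 383.5000 mm²
Σ(r_i+r_j)·cross = 25330.5000 → first moment M = |Σ|/6 = 4221.7500
R_c = M/A = 4221.7500/383.5000 = 11.0085 mm
θ = 103° = 1.797689 rad
V = θ·R_c·A = 1.797689·11.0085·383.5000 = 7589.394 mm³

Volume = 7589.394 mm³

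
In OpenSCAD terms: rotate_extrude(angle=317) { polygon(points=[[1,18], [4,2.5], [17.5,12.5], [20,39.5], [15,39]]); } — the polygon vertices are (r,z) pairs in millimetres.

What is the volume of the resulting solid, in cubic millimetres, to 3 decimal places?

Profile (r,z), 5 vertices: (1,18) (4,2.5) (17.5,12.5) (20,39.5) (15,39)
edge 0: (1,18)→(4,2.5)  cross = 1·2.5 − 4·18 = -69.5000; (r_i+r_j)·cross = 5·-69.5000 = -347.5000
edge 1: (4,2.5)→(17.5,12.5)  cross = 4·12.5 − 17.5·2.5 = 6.2500; (r_i+r_j)·cross = 21.5·6.2500 = 134.3750
edge 2: (17.5,12.5)→(20,39.5)  cross = 17.5·39.5 − 20·12.5 = 441.2500; (r_i+r_j)·cross = 37.5·441.2500 = 16546.8750
edge 3: (20,39.5)→(15,39)  cross = 20·39 − 15·39.5 = 187.5000; (r_i+r_j)·cross = 35·187.5000 = 6562.5000
edge 4: (15,39)→(1,18)  cross = 15·18 − 1·39 = 231.0000; (r_i+r_j)·cross = 16·231.0000 = 3696.0000
Σcross = 796.5000 → A = |Σcross|/2 = 398.2500 mm²
Σ(r_i+r_j)·cross = 26592.2500 → first moment M = |Σ|/6 = 4432.0417
R_c = M/A = 4432.0417/398.2500 = 11.1288 mm
θ = 317° = 5.532694 rad
V = θ·R_c·A = 5.532694·11.1288·398.2500 = 24521.129 mm³

Volume = 24521.129 mm³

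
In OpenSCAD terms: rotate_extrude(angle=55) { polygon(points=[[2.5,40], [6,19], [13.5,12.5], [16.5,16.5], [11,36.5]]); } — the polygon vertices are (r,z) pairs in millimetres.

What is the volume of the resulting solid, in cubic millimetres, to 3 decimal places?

Volume = 1855.587 mm³

Profile (r,z), 5 vertices: (2.5,40) (6,19) (13.5,12.5) (16.5,16.5) (11,36.5)
edge 0: (2.5,40)→(6,19)  cross = 2.5·19 − 6·40 = -192.5000; (r_i+r_j)·cross = 8.5·-192.5000 = -1636.2500
edge 1: (6,19)→(13.5,12.5)  cross = 6·12.5 − 13.5·19 = -181.5000; (r_i+r_j)·cross = 19.5·-181.5000 = -3539.2500
edge 2: (13.5,12.5)→(16.5,16.5)  cross = 13.5·16.5 − 16.5·12.5 = 16.5000; (r_i+r_j)·cross = 30·16.5000 = 495.0000
edge 3: (16.5,16.5)→(11,36.5)  cross = 16.5·36.5 − 11·16.5 = 420.7500; (r_i+r_j)·cross = 27.5·420.7500 = 11570.6250
edge 4: (11,36.5)→(2.5,40)  cross = 11·40 − 2.5·36.5 = 348.7500; (r_i+r_j)·cross = 13.5·348.7500 = 4708.1250
Σcross = 412.0000 → A = |Σcross|/2 = 206.0000 mm²
Σ(r_i+r_j)·cross = 11598.2500 → first moment M = |Σ|/6 = 1933.0417
R_c = M/A = 1933.0417/206.0000 = 9.3837 mm
θ = 55° = 0.959931 rad
V = θ·R_c·A = 0.959931·9.3837·206.0000 = 1855.587 mm³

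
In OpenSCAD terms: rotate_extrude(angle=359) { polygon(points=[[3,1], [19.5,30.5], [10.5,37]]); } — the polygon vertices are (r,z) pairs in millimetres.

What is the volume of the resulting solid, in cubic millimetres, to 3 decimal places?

Profile (r,z), 3 vertices: (3,1) (19.5,30.5) (10.5,37)
edge 0: (3,1)→(19.5,30.5)  cross = 3·30.5 − 19.5·1 = 72.0000; (r_i+r_j)·cross = 22.5·72.0000 = 1620.0000
edge 1: (19.5,30.5)→(10.5,37)  cross = 19.5·37 − 10.5·30.5 = 401.2500; (r_i+r_j)·cross = 30·401.2500 = 12037.5000
edge 2: (10.5,37)→(3,1)  cross = 10.5·1 − 3·37 = -100.5000; (r_i+r_j)·cross = 13.5·-100.5000 = -1356.7500
Σcross = 372.7500 → A = |Σcross|/2 = 186.3750 mm²
Σ(r_i+r_j)·cross = 12300.7500 → first moment M = |Σ|/6 = 2050.1250
R_c = M/A = 2050.1250/186.3750 = 11.0000 mm
θ = 359° = 6.265732 rad
V = θ·R_c·A = 6.265732·11.0000·186.3750 = 12845.534 mm³

Volume = 12845.534 mm³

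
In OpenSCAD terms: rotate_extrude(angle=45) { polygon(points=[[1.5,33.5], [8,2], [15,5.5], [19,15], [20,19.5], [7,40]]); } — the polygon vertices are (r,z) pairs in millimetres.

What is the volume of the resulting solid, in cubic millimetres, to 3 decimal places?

Volume = 3147.974 mm³

Profile (r,z), 6 vertices: (1.5,33.5) (8,2) (15,5.5) (19,15) (20,19.5) (7,40)
edge 0: (1.5,33.5)→(8,2)  cross = 1.5·2 − 8·33.5 = -265.0000; (r_i+r_j)·cross = 9.5·-265.0000 = -2517.5000
edge 1: (8,2)→(15,5.5)  cross = 8·5.5 − 15·2 = 14.0000; (r_i+r_j)·cross = 23·14.0000 = 322.0000
edge 2: (15,5.5)→(19,15)  cross = 15·15 − 19·5.5 = 120.5000; (r_i+r_j)·cross = 34·120.5000 = 4097.0000
edge 3: (19,15)→(20,19.5)  cross = 19·19.5 − 20·15 = 70.5000; (r_i+r_j)·cross = 39·70.5000 = 2749.5000
edge 4: (20,19.5)→(7,40)  cross = 20·40 − 7·19.5 = 663.5000; (r_i+r_j)·cross = 27·663.5000 = 17914.5000
edge 5: (7,40)→(1.5,33.5)  cross = 7·33.5 − 1.5·40 = 174.5000; (r_i+r_j)·cross = 8.5·174.5000 = 1483.2500
Σcross = 778.0000 → A = |Σcross|/2 = 389.0000 mm²
Σ(r_i+r_j)·cross = 24048.7500 → first moment M = |Σ|/6 = 4008.1250
R_c = M/A = 4008.1250/389.0000 = 10.3037 mm
θ = 45° = 0.785398 rad
V = θ·R_c·A = 0.785398·10.3037·389.0000 = 3147.974 mm³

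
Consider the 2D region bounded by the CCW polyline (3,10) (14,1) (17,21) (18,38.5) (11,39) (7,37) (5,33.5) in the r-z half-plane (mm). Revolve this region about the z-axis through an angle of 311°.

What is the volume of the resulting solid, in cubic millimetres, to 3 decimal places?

Volume = 24076.683 mm³

Profile (r,z), 7 vertices: (3,10) (14,1) (17,21) (18,38.5) (11,39) (7,37) (5,33.5)
edge 0: (3,10)→(14,1)  cross = 3·1 − 14·10 = -137.0000; (r_i+r_j)·cross = 17·-137.0000 = -2329.0000
edge 1: (14,1)→(17,21)  cross = 14·21 − 17·1 = 277.0000; (r_i+r_j)·cross = 31·277.0000 = 8587.0000
edge 2: (17,21)→(18,38.5)  cross = 17·38.5 − 18·21 = 276.5000; (r_i+r_j)·cross = 35·276.5000 = 9677.5000
edge 3: (18,38.5)→(11,39)  cross = 18·39 − 11·38.5 = 278.5000; (r_i+r_j)·cross = 29·278.5000 = 8076.5000
edge 4: (11,39)→(7,37)  cross = 11·37 − 7·39 = 134.0000; (r_i+r_j)·cross = 18·134.0000 = 2412.0000
edge 5: (7,37)→(5,33.5)  cross = 7·33.5 − 5·37 = 49.5000; (r_i+r_j)·cross = 12·49.5000 = 594.0000
edge 6: (5,33.5)→(3,10)  cross = 5·10 − 3·33.5 = -50.5000; (r_i+r_j)·cross = 8·-50.5000 = -404.0000
Σcross = 828.0000 → A = |Σcross|/2 = 414.0000 mm²
Σ(r_i+r_j)·cross = 26614.0000 → first moment M = |Σ|/6 = 4435.6667
R_c = M/A = 4435.6667/414.0000 = 10.7142 mm
θ = 311° = 5.427974 rad
V = θ·R_c·A = 5.427974·10.7142·414.0000 = 24076.683 mm³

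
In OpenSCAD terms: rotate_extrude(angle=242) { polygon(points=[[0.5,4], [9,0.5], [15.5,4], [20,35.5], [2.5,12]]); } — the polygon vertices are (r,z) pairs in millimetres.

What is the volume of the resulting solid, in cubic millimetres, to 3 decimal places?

Volume = 14403.862 mm³

Profile (r,z), 5 vertices: (0.5,4) (9,0.5) (15.5,4) (20,35.5) (2.5,12)
edge 0: (0.5,4)→(9,0.5)  cross = 0.5·0.5 − 9·4 = -35.7500; (r_i+r_j)·cross = 9.5·-35.7500 = -339.6250
edge 1: (9,0.5)→(15.5,4)  cross = 9·4 − 15.5·0.5 = 28.2500; (r_i+r_j)·cross = 24.5·28.2500 = 692.1250
edge 2: (15.5,4)→(20,35.5)  cross = 15.5·35.5 − 20·4 = 470.2500; (r_i+r_j)·cross = 35.5·470.2500 = 16693.8750
edge 3: (20,35.5)→(2.5,12)  cross = 20·12 − 2.5·35.5 = 151.2500; (r_i+r_j)·cross = 22.5·151.2500 = 3403.1250
edge 4: (2.5,12)→(0.5,4)  cross = 2.5·4 − 0.5·12 = 4.0000; (r_i+r_j)·cross = 3·4.0000 = 12.0000
Σcross = 618.0000 → A = |Σcross|/2 = 309.0000 mm²
Σ(r_i+r_j)·cross = 20461.5000 → first moment M = |Σ|/6 = 3410.2500
R_c = M/A = 3410.2500/309.0000 = 11.0364 mm
θ = 242° = 4.223697 rad
V = θ·R_c·A = 4.223697·11.0364·309.0000 = 14403.862 mm³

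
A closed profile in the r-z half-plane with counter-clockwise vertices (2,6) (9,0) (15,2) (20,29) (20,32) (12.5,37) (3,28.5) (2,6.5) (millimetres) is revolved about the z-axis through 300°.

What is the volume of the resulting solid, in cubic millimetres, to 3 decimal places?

Profile (r,z), 8 vertices: (2,6) (9,0) (15,2) (20,29) (20,32) (12.5,37) (3,28.5) (2,6.5)
edge 0: (2,6)→(9,0)  cross = 2·0 − 9·6 = -54.0000; (r_i+r_j)·cross = 11·-54.0000 = -594.0000
edge 1: (9,0)→(15,2)  cross = 9·2 − 15·0 = 18.0000; (r_i+r_j)·cross = 24·18.0000 = 432.0000
edge 2: (15,2)→(20,29)  cross = 15·29 − 20·2 = 395.0000; (r_i+r_j)·cross = 35·395.0000 = 13825.0000
edge 3: (20,29)→(20,32)  cross = 20·32 − 20·29 = 60.0000; (r_i+r_j)·cross = 40·60.0000 = 2400.0000
edge 4: (20,32)→(12.5,37)  cross = 20·37 − 12.5·32 = 340.0000; (r_i+r_j)·cross = 32.5·340.0000 = 11050.0000
edge 5: (12.5,37)→(3,28.5)  cross = 12.5·28.5 − 3·37 = 245.2500; (r_i+r_j)·cross = 15.5·245.2500 = 3801.3750
edge 6: (3,28.5)→(2,6.5)  cross = 3·6.5 − 2·28.5 = -37.5000; (r_i+r_j)·cross = 5·-37.5000 = -187.5000
edge 7: (2,6.5)→(2,6)  cross = 2·6 − 2·6.5 = -1.0000; (r_i+r_j)·cross = 4·-1.0000 = -4.0000
Σcross = 965.7500 → A = |Σcross|/2 = 482.8750 mm²
Σ(r_i+r_j)·cross = 30722.8750 → first moment M = |Σ|/6 = 5120.4792
R_c = M/A = 5120.4792/482.8750 = 10.6042 mm
θ = 300° = 5.235988 rad
V = θ·R_c·A = 5.235988·10.6042·482.8750 = 26810.766 mm³

Volume = 26810.766 mm³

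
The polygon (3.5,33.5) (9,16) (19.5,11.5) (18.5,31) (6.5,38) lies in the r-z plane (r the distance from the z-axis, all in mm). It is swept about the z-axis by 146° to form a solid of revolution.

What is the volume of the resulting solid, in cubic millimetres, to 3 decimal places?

Volume = 8179.872 mm³

Profile (r,z), 5 vertices: (3.5,33.5) (9,16) (19.5,11.5) (18.5,31) (6.5,38)
edge 0: (3.5,33.5)→(9,16)  cross = 3.5·16 − 9·33.5 = -245.5000; (r_i+r_j)·cross = 12.5·-245.5000 = -3068.7500
edge 1: (9,16)→(19.5,11.5)  cross = 9·11.5 − 19.5·16 = -208.5000; (r_i+r_j)·cross = 28.5·-208.5000 = -5942.2500
edge 2: (19.5,11.5)→(18.5,31)  cross = 19.5·31 − 18.5·11.5 = 391.7500; (r_i+r_j)·cross = 38·391.7500 = 14886.5000
edge 3: (18.5,31)→(6.5,38)  cross = 18.5·38 − 6.5·31 = 501.5000; (r_i+r_j)·cross = 25·501.5000 = 12537.5000
edge 4: (6.5,38)→(3.5,33.5)  cross = 6.5·33.5 − 3.5·38 = 84.7500; (r_i+r_j)·cross = 10·84.7500 = 847.5000
Σcross = 524.0000 → A = |Σcross|/2 = 262.0000 mm²
Σ(r_i+r_j)·cross = 19260.5000 → first moment M = |Σ|/6 = 3210.0833
R_c = M/A = 3210.0833/262.0000 = 12.2522 mm
θ = 146° = 2.548181 rad
V = θ·R_c·A = 2.548181·12.2522·262.0000 = 8179.872 mm³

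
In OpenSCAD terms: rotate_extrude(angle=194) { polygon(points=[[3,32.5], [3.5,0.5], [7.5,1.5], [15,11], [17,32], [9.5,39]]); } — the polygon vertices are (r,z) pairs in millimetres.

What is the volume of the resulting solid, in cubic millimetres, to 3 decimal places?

Volume = 12371.797 mm³

Profile (r,z), 6 vertices: (3,32.5) (3.5,0.5) (7.5,1.5) (15,11) (17,32) (9.5,39)
edge 0: (3,32.5)→(3.5,0.5)  cross = 3·0.5 − 3.5·32.5 = -112.2500; (r_i+r_j)·cross = 6.5·-112.2500 = -729.6250
edge 1: (3.5,0.5)→(7.5,1.5)  cross = 3.5·1.5 − 7.5·0.5 = 1.5000; (r_i+r_j)·cross = 11·1.5000 = 16.5000
edge 2: (7.5,1.5)→(15,11)  cross = 7.5·11 − 15·1.5 = 60.0000; (r_i+r_j)·cross = 22.5·60.0000 = 1350.0000
edge 3: (15,11)→(17,32)  cross = 15·32 − 17·11 = 293.0000; (r_i+r_j)·cross = 32·293.0000 = 9376.0000
edge 4: (17,32)→(9.5,39)  cross = 17·39 − 9.5·32 = 359.0000; (r_i+r_j)·cross = 26.5·359.0000 = 9513.5000
edge 5: (9.5,39)→(3,32.5)  cross = 9.5·32.5 − 3·39 = 191.7500; (r_i+r_j)·cross = 12.5·191.7500 = 2396.8750
Σcross = 793.0000 → A = |Σcross|/2 = 396.5000 mm²
Σ(r_i+r_j)·cross = 21923.2500 → first moment M = |Σ|/6 = 3653.8750
R_c = M/A = 3653.8750/396.5000 = 9.2153 mm
θ = 194° = 3.385939 rad
V = θ·R_c·A = 3.385939·9.2153·396.5000 = 12371.797 mm³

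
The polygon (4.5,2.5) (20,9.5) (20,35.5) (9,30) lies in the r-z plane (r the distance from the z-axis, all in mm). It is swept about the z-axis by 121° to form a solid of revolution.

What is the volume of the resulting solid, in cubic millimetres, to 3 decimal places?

Profile (r,z), 4 vertices: (4.5,2.5) (20,9.5) (20,35.5) (9,30)
edge 0: (4.5,2.5)→(20,9.5)  cross = 4.5·9.5 − 20·2.5 = -7.2500; (r_i+r_j)·cross = 24.5·-7.2500 = -177.6250
edge 1: (20,9.5)→(20,35.5)  cross = 20·35.5 − 20·9.5 = 520.0000; (r_i+r_j)·cross = 40·520.0000 = 20800.0000
edge 2: (20,35.5)→(9,30)  cross = 20·30 − 9·35.5 = 280.5000; (r_i+r_j)·cross = 29·280.5000 = 8134.5000
edge 3: (9,30)→(4.5,2.5)  cross = 9·2.5 − 4.5·30 = -112.5000; (r_i+r_j)·cross = 13.5·-112.5000 = -1518.7500
Σcross = 680.7500 → A = |Σcross|/2 = 340.3750 mm²
Σ(r_i+r_j)·cross = 27238.1250 → first moment M = |Σ|/6 = 4539.6875
R_c = M/A = 4539.6875/340.3750 = 13.3373 mm
θ = 121° = 2.111848 rad
V = θ·R_c·A = 2.111848·13.3373·340.3750 = 9587.132 mm³

Volume = 9587.132 mm³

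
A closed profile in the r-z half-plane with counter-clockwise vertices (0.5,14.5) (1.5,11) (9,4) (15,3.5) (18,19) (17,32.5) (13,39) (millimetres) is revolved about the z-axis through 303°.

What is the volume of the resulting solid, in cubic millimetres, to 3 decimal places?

Profile (r,z), 7 vertices: (0.5,14.5) (1.5,11) (9,4) (15,3.5) (18,19) (17,32.5) (13,39)
edge 0: (0.5,14.5)→(1.5,11)  cross = 0.5·11 − 1.5·14.5 = -16.2500; (r_i+r_j)·cross = 2·-16.2500 = -32.5000
edge 1: (1.5,11)→(9,4)  cross = 1.5·4 − 9·11 = -93.0000; (r_i+r_j)·cross = 10.5·-93.0000 = -976.5000
edge 2: (9,4)→(15,3.5)  cross = 9·3.5 − 15·4 = -28.5000; (r_i+r_j)·cross = 24·-28.5000 = -684.0000
edge 3: (15,3.5)→(18,19)  cross = 15·19 − 18·3.5 = 222.0000; (r_i+r_j)·cross = 33·222.0000 = 7326.0000
edge 4: (18,19)→(17,32.5)  cross = 18·32.5 − 17·19 = 262.0000; (r_i+r_j)·cross = 35·262.0000 = 9170.0000
edge 5: (17,32.5)→(13,39)  cross = 17·39 − 13·32.5 = 240.5000; (r_i+r_j)·cross = 30·240.5000 = 7215.0000
edge 6: (13,39)→(0.5,14.5)  cross = 13·14.5 − 0.5·39 = 169.0000; (r_i+r_j)·cross = 13.5·169.0000 = 2281.5000
Σcross = 755.7500 → A = |Σcross|/2 = 377.8750 mm²
Σ(r_i+r_j)·cross = 24299.5000 → first moment M = |Σ|/6 = 4049.9167
R_c = M/A = 4049.9167/377.8750 = 10.7176 mm
θ = 303° = 5.288348 rad
V = θ·R_c·A = 5.288348·10.7176·377.8750 = 21417.367 mm³

Volume = 21417.367 mm³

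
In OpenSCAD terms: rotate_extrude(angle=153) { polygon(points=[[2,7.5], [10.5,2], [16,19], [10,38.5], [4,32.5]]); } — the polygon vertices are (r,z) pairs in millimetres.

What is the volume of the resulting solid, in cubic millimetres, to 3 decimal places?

Profile (r,z), 5 vertices: (2,7.5) (10.5,2) (16,19) (10,38.5) (4,32.5)
edge 0: (2,7.5)→(10.5,2)  cross = 2·2 − 10.5·7.5 = -74.7500; (r_i+r_j)·cross = 12.5·-74.7500 = -934.3750
edge 1: (10.5,2)→(16,19)  cross = 10.5·19 − 16·2 = 167.5000; (r_i+r_j)·cross = 26.5·167.5000 = 4438.7500
edge 2: (16,19)→(10,38.5)  cross = 16·38.5 − 10·19 = 426.0000; (r_i+r_j)·cross = 26·426.0000 = 11076.0000
edge 3: (10,38.5)→(4,32.5)  cross = 10·32.5 − 4·38.5 = 171.0000; (r_i+r_j)·cross = 14·171.0000 = 2394.0000
edge 4: (4,32.5)→(2,7.5)  cross = 4·7.5 − 2·32.5 = -35.0000; (r_i+r_j)·cross = 6·-35.0000 = -210.0000
Σcross = 654.7500 → A = |Σcross|/2 = 327.3750 mm²
Σ(r_i+r_j)·cross = 16764.3750 → first moment M = |Σ|/6 = 2794.0625
R_c = M/A = 2794.0625/327.3750 = 8.5347 mm
θ = 153° = 2.670354 rad
V = θ·R_c·A = 2.670354·8.5347·327.3750 = 7461.135 mm³

Volume = 7461.135 mm³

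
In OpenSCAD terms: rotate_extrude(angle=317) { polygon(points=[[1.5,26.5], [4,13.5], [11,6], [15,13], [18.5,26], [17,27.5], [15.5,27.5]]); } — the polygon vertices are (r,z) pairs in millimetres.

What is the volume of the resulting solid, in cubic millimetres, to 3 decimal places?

Volume = 12945.466 mm³

Profile (r,z), 7 vertices: (1.5,26.5) (4,13.5) (11,6) (15,13) (18.5,26) (17,27.5) (15.5,27.5)
edge 0: (1.5,26.5)→(4,13.5)  cross = 1.5·13.5 − 4·26.5 = -85.7500; (r_i+r_j)·cross = 5.5·-85.7500 = -471.6250
edge 1: (4,13.5)→(11,6)  cross = 4·6 − 11·13.5 = -124.5000; (r_i+r_j)·cross = 15·-124.5000 = -1867.5000
edge 2: (11,6)→(15,13)  cross = 11·13 − 15·6 = 53.0000; (r_i+r_j)·cross = 26·53.0000 = 1378.0000
edge 3: (15,13)→(18.5,26)  cross = 15·26 − 18.5·13 = 149.5000; (r_i+r_j)·cross = 33.5·149.5000 = 5008.2500
edge 4: (18.5,26)→(17,27.5)  cross = 18.5·27.5 − 17·26 = 66.7500; (r_i+r_j)·cross = 35.5·66.7500 = 2369.6250
edge 5: (17,27.5)→(15.5,27.5)  cross = 17·27.5 − 15.5·27.5 = 41.2500; (r_i+r_j)·cross = 32.5·41.2500 = 1340.6250
edge 6: (15.5,27.5)→(1.5,26.5)  cross = 15.5·26.5 − 1.5·27.5 = 369.5000; (r_i+r_j)·cross = 17·369.5000 = 6281.5000
Σcross = 469.7500 → A = |Σcross|/2 = 234.8750 mm²
Σ(r_i+r_j)·cross = 14038.8750 → first moment M = |Σ|/6 = 2339.8125
R_c = M/A = 2339.8125/234.8750 = 9.9619 mm
θ = 317° = 5.532694 rad
V = θ·R_c·A = 5.532694·9.9619·234.8750 = 12945.466 mm³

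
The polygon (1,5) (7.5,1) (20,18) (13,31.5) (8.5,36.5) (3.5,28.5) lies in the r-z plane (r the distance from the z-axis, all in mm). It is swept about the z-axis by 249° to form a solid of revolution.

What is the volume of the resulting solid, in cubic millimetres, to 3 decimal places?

Volume = 15710.229 mm³

Profile (r,z), 6 vertices: (1,5) (7.5,1) (20,18) (13,31.5) (8.5,36.5) (3.5,28.5)
edge 0: (1,5)→(7.5,1)  cross = 1·1 − 7.5·5 = -36.5000; (r_i+r_j)·cross = 8.5·-36.5000 = -310.2500
edge 1: (7.5,1)→(20,18)  cross = 7.5·18 − 20·1 = 115.0000; (r_i+r_j)·cross = 27.5·115.0000 = 3162.5000
edge 2: (20,18)→(13,31.5)  cross = 20·31.5 − 13·18 = 396.0000; (r_i+r_j)·cross = 33·396.0000 = 13068.0000
edge 3: (13,31.5)→(8.5,36.5)  cross = 13·36.5 − 8.5·31.5 = 206.7500; (r_i+r_j)·cross = 21.5·206.7500 = 4445.1250
edge 4: (8.5,36.5)→(3.5,28.5)  cross = 8.5·28.5 − 3.5·36.5 = 114.5000; (r_i+r_j)·cross = 12·114.5000 = 1374.0000
edge 5: (3.5,28.5)→(1,5)  cross = 3.5·5 − 1·28.5 = -11.0000; (r_i+r_j)·cross = 4.5·-11.0000 = -49.5000
Σcross = 784.7500 → A = |Σcross|/2 = 392.3750 mm²
Σ(r_i+r_j)·cross = 21689.8750 → first moment M = |Σ|/6 = 3614.9792
R_c = M/A = 3614.9792/392.3750 = 9.2131 mm
θ = 249° = 4.345870 rad
V = θ·R_c·A = 4.345870·9.2131·392.3750 = 15710.229 mm³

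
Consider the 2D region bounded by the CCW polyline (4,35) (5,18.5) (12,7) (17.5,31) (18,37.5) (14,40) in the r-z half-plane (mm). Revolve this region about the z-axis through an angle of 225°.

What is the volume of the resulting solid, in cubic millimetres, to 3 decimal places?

Profile (r,z), 6 vertices: (4,35) (5,18.5) (12,7) (17.5,31) (18,37.5) (14,40)
edge 0: (4,35)→(5,18.5)  cross = 4·18.5 − 5·35 = -101.0000; (r_i+r_j)·cross = 9·-101.0000 = -909.0000
edge 1: (5,18.5)→(12,7)  cross = 5·7 − 12·18.5 = -187.0000; (r_i+r_j)·cross = 17·-187.0000 = -3179.0000
edge 2: (12,7)→(17.5,31)  cross = 12·31 − 17.5·7 = 249.5000; (r_i+r_j)·cross = 29.5·249.5000 = 7360.2500
edge 3: (17.5,31)→(18,37.5)  cross = 17.5·37.5 − 18·31 = 98.2500; (r_i+r_j)·cross = 35.5·98.2500 = 3487.8750
edge 4: (18,37.5)→(14,40)  cross = 18·40 − 14·37.5 = 195.0000; (r_i+r_j)·cross = 32·195.0000 = 6240.0000
edge 5: (14,40)→(4,35)  cross = 14·35 − 4·40 = 330.0000; (r_i+r_j)·cross = 18·330.0000 = 5940.0000
Σcross = 584.7500 → A = |Σcross|/2 = 292.3750 mm²
Σ(r_i+r_j)·cross = 18940.1250 → first moment M = |Σ|/6 = 3156.6875
R_c = M/A = 3156.6875/292.3750 = 10.7967 mm
θ = 225° = 3.926991 rad
V = θ·R_c·A = 3.926991·10.7967·292.3750 = 12396.283 mm³

Volume = 12396.283 mm³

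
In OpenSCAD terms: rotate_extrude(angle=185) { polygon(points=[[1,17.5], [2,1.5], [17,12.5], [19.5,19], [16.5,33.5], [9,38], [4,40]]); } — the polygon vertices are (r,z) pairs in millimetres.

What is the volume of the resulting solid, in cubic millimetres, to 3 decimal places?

Profile (r,z), 7 vertices: (1,17.5) (2,1.5) (17,12.5) (19.5,19) (16.5,33.5) (9,38) (4,40)
edge 0: (1,17.5)→(2,1.5)  cross = 1·1.5 − 2·17.5 = -33.5000; (r_i+r_j)·cross = 3·-33.5000 = -100.5000
edge 1: (2,1.5)→(17,12.5)  cross = 2·12.5 − 17·1.5 = -0.5000; (r_i+r_j)·cross = 19·-0.5000 = -9.5000
edge 2: (17,12.5)→(19.5,19)  cross = 17·19 − 19.5·12.5 = 79.2500; (r_i+r_j)·cross = 36.5·79.2500 = 2892.6250
edge 3: (19.5,19)→(16.5,33.5)  cross = 19.5·33.5 − 16.5·19 = 339.7500; (r_i+r_j)·cross = 36·339.7500 = 12231.0000
edge 4: (16.5,33.5)→(9,38)  cross = 16.5·38 − 9·33.5 = 325.5000; (r_i+r_j)·cross = 25.5·325.5000 = 8300.2500
edge 5: (9,38)→(4,40)  cross = 9·40 − 4·38 = 208.0000; (r_i+r_j)·cross = 13·208.0000 = 2704.0000
edge 6: (4,40)→(1,17.5)  cross = 4·17.5 − 1·40 = 30.0000; (r_i+r_j)·cross = 5·30.0000 = 150.0000
Σcross = 948.5000 → A = |Σcross|/2 = 474.2500 mm²
Σ(r_i+r_j)·cross = 26167.8750 → first moment M = |Σ|/6 = 4361.3125
R_c = M/A = 4361.3125/474.2500 = 9.1962 mm
θ = 185° = 3.228859 rad
V = θ·R_c·A = 3.228859·9.1962·474.2500 = 14082.064 mm³

Volume = 14082.064 mm³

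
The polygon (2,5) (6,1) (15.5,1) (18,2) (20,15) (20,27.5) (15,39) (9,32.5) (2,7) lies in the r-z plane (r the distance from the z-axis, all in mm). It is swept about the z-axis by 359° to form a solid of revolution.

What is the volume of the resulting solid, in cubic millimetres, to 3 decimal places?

Profile (r,z), 9 vertices: (2,5) (6,1) (15.5,1) (18,2) (20,15) (20,27.5) (15,39) (9,32.5) (2,7)
edge 0: (2,5)→(6,1)  cross = 2·1 − 6·5 = -28.0000; (r_i+r_j)·cross = 8·-28.0000 = -224.0000
edge 1: (6,1)→(15.5,1)  cross = 6·1 − 15.5·1 = -9.5000; (r_i+r_j)·cross = 21.5·-9.5000 = -204.2500
edge 2: (15.5,1)→(18,2)  cross = 15.5·2 − 18·1 = 13.0000; (r_i+r_j)·cross = 33.5·13.0000 = 435.5000
edge 3: (18,2)→(20,15)  cross = 18·15 − 20·2 = 230.0000; (r_i+r_j)·cross = 38·230.0000 = 8740.0000
edge 4: (20,15)→(20,27.5)  cross = 20·27.5 − 20·15 = 250.0000; (r_i+r_j)·cross = 40·250.0000 = 10000.0000
edge 5: (20,27.5)→(15,39)  cross = 20·39 − 15·27.5 = 367.5000; (r_i+r_j)·cross = 35·367.5000 = 12862.5000
edge 6: (15,39)→(9,32.5)  cross = 15·32.5 − 9·39 = 136.5000; (r_i+r_j)·cross = 24·136.5000 = 3276.0000
edge 7: (9,32.5)→(2,7)  cross = 9·7 − 2·32.5 = -2.0000; (r_i+r_j)·cross = 11·-2.0000 = -22.0000
edge 8: (2,7)→(2,5)  cross = 2·5 − 2·7 = -4.0000; (r_i+r_j)·cross = 4·-4.0000 = -16.0000
Σcross = 953.5000 → A = |Σcross|/2 = 476.7500 mm²
Σ(r_i+r_j)·cross = 34847.7500 → first moment M = |Σ|/6 = 5807.9583
R_c = M/A = 5807.9583/476.7500 = 12.1824 mm
θ = 359° = 6.265732 rad
V = θ·R_c·A = 6.265732·12.1824·476.7500 = 36391.110 mm³

Volume = 36391.110 mm³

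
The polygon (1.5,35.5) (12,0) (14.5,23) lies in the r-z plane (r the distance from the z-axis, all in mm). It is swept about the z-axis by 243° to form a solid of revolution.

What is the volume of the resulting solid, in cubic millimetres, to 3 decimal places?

Volume = 6536.319 mm³

Profile (r,z), 3 vertices: (1.5,35.5) (12,0) (14.5,23)
edge 0: (1.5,35.5)→(12,0)  cross = 1.5·0 − 12·35.5 = -426.0000; (r_i+r_j)·cross = 13.5·-426.0000 = -5751.0000
edge 1: (12,0)→(14.5,23)  cross = 12·23 − 14.5·0 = 276.0000; (r_i+r_j)·cross = 26.5·276.0000 = 7314.0000
edge 2: (14.5,23)→(1.5,35.5)  cross = 14.5·35.5 − 1.5·23 = 480.2500; (r_i+r_j)·cross = 16·480.2500 = 7684.0000
Σcross = 330.2500 → A = |Σcross|/2 = 165.1250 mm²
Σ(r_i+r_j)·cross = 9247.0000 → first moment M = |Σ|/6 = 1541.1667
R_c = M/A = 1541.1667/165.1250 = 9.3333 mm
θ = 243° = 4.241150 rad
V = θ·R_c·A = 4.241150·9.3333·165.1250 = 6536.319 mm³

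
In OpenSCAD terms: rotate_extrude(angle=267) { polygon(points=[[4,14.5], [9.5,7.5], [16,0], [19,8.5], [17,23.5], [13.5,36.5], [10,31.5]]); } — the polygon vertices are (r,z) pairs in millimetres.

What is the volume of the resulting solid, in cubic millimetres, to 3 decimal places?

Profile (r,z), 7 vertices: (4,14.5) (9.5,7.5) (16,0) (19,8.5) (17,23.5) (13.5,36.5) (10,31.5)
edge 0: (4,14.5)→(9.5,7.5)  cross = 4·7.5 − 9.5·14.5 = -107.7500; (r_i+r_j)·cross = 13.5·-107.7500 = -1454.6250
edge 1: (9.5,7.5)→(16,0)  cross = 9.5·0 − 16·7.5 = -120.0000; (r_i+r_j)·cross = 25.5·-120.0000 = -3060.0000
edge 2: (16,0)→(19,8.5)  cross = 16·8.5 − 19·0 = 136.0000; (r_i+r_j)·cross = 35·136.0000 = 4760.0000
edge 3: (19,8.5)→(17,23.5)  cross = 19·23.5 − 17·8.5 = 302.0000; (r_i+r_j)·cross = 36·302.0000 = 10872.0000
edge 4: (17,23.5)→(13.5,36.5)  cross = 17·36.5 − 13.5·23.5 = 303.2500; (r_i+r_j)·cross = 30.5·303.2500 = 9249.1250
edge 5: (13.5,36.5)→(10,31.5)  cross = 13.5·31.5 − 10·36.5 = 60.2500; (r_i+r_j)·cross = 23.5·60.2500 = 1415.8750
edge 6: (10,31.5)→(4,14.5)  cross = 10·14.5 − 4·31.5 = 19.0000; (r_i+r_j)·cross = 14·19.0000 = 266.0000
Σcross = 592.7500 → A = |Σcross|/2 = 296.3750 mm²
Σ(r_i+r_j)·cross = 22048.3750 → first moment M = |Σ|/6 = 3674.7292
R_c = M/A = 3674.7292/296.3750 = 12.3989 mm
θ = 267° = 4.660029 rad
V = θ·R_c·A = 4.660029·12.3989·296.3750 = 17124.345 mm³

Volume = 17124.345 mm³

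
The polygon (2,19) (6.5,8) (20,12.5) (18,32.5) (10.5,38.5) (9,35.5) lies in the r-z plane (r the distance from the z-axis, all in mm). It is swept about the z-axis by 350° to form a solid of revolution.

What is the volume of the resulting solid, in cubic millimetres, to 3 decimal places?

Volume = 25234.970 mm³

Profile (r,z), 6 vertices: (2,19) (6.5,8) (20,12.5) (18,32.5) (10.5,38.5) (9,35.5)
edge 0: (2,19)→(6.5,8)  cross = 2·8 − 6.5·19 = -107.5000; (r_i+r_j)·cross = 8.5·-107.5000 = -913.7500
edge 1: (6.5,8)→(20,12.5)  cross = 6.5·12.5 − 20·8 = -78.7500; (r_i+r_j)·cross = 26.5·-78.7500 = -2086.8750
edge 2: (20,12.5)→(18,32.5)  cross = 20·32.5 − 18·12.5 = 425.0000; (r_i+r_j)·cross = 38·425.0000 = 16150.0000
edge 3: (18,32.5)→(10.5,38.5)  cross = 18·38.5 − 10.5·32.5 = 351.7500; (r_i+r_j)·cross = 28.5·351.7500 = 10024.8750
edge 4: (10.5,38.5)→(9,35.5)  cross = 10.5·35.5 − 9·38.5 = 26.2500; (r_i+r_j)·cross = 19.5·26.2500 = 511.8750
edge 5: (9,35.5)→(2,19)  cross = 9·19 − 2·35.5 = 100.0000; (r_i+r_j)·cross = 11·100.0000 = 1100.0000
Σcross = 716.7500 → A = |Σcross|/2 = 358.3750 mm²
Σ(r_i+r_j)·cross = 24786.1250 → first moment M = |Σ|/6 = 4131.0208
R_c = M/A = 4131.0208/358.3750 = 11.5271 mm
θ = 350° = 6.108652 rad
V = θ·R_c·A = 6.108652·11.5271·358.3750 = 25234.970 mm³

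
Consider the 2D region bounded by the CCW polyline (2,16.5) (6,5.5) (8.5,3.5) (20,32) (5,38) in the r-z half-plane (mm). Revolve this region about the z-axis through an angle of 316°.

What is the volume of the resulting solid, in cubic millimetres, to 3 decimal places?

Volume = 18131.468 mm³

Profile (r,z), 5 vertices: (2,16.5) (6,5.5) (8.5,3.5) (20,32) (5,38)
edge 0: (2,16.5)→(6,5.5)  cross = 2·5.5 − 6·16.5 = -88.0000; (r_i+r_j)·cross = 8·-88.0000 = -704.0000
edge 1: (6,5.5)→(8.5,3.5)  cross = 6·3.5 − 8.5·5.5 = -25.7500; (r_i+r_j)·cross = 14.5·-25.7500 = -373.3750
edge 2: (8.5,3.5)→(20,32)  cross = 8.5·32 − 20·3.5 = 202.0000; (r_i+r_j)·cross = 28.5·202.0000 = 5757.0000
edge 3: (20,32)→(5,38)  cross = 20·38 − 5·32 = 600.0000; (r_i+r_j)·cross = 25·600.0000 = 15000.0000
edge 4: (5,38)→(2,16.5)  cross = 5·16.5 − 2·38 = 6.5000; (r_i+r_j)·cross = 7·6.5000 = 45.5000
Σcross = 694.7500 → A = |Σcross|/2 = 347.3750 mm²
Σ(r_i+r_j)·cross = 19725.1250 → first moment M = |Σ|/6 = 3287.5208
R_c = M/A = 3287.5208/347.3750 = 9.4639 mm
θ = 316° = 5.515240 rad
V = θ·R_c·A = 5.515240·9.4639·347.3750 = 18131.468 mm³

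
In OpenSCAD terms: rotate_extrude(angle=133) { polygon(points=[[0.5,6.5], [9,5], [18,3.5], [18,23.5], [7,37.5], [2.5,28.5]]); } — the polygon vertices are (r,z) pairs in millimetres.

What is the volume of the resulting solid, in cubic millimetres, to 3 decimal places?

Profile (r,z), 6 vertices: (0.5,6.5) (9,5) (18,3.5) (18,23.5) (7,37.5) (2.5,28.5)
edge 0: (0.5,6.5)→(9,5)  cross = 0.5·5 − 9·6.5 = -56.0000; (r_i+r_j)·cross = 9.5·-56.0000 = -532.0000
edge 1: (9,5)→(18,3.5)  cross = 9·3.5 − 18·5 = -58.5000; (r_i+r_j)·cross = 27·-58.5000 = -1579.5000
edge 2: (18,3.5)→(18,23.5)  cross = 18·23.5 − 18·3.5 = 360.0000; (r_i+r_j)·cross = 36·360.0000 = 12960.0000
edge 3: (18,23.5)→(7,37.5)  cross = 18·37.5 − 7·23.5 = 510.5000; (r_i+r_j)·cross = 25·510.5000 = 12762.5000
edge 4: (7,37.5)→(2.5,28.5)  cross = 7·28.5 − 2.5·37.5 = 105.7500; (r_i+r_j)·cross = 9.5·105.7500 = 1004.6250
edge 5: (2.5,28.5)→(0.5,6.5)  cross = 2.5·6.5 − 0.5·28.5 = 2.0000; (r_i+r_j)·cross = 3·2.0000 = 6.0000
Σcross = 863.7500 → A = |Σcross|/2 = 431.8750 mm²
Σ(r_i+r_j)·cross = 24621.6250 → first moment M = |Σ|/6 = 4103.6042
R_c = M/A = 4103.6042/431.8750 = 9.5018 mm
θ = 133° = 2.321288 rad
V = θ·R_c·A = 2.321288·9.5018·431.8750 = 9525.647 mm³

Volume = 9525.647 mm³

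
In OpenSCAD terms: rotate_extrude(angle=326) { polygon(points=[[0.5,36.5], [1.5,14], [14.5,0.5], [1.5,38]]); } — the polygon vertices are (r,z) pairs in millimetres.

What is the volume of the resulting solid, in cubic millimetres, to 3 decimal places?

Volume = 5257.351 mm³

Profile (r,z), 4 vertices: (0.5,36.5) (1.5,14) (14.5,0.5) (1.5,38)
edge 0: (0.5,36.5)→(1.5,14)  cross = 0.5·14 − 1.5·36.5 = -47.7500; (r_i+r_j)·cross = 2·-47.7500 = -95.5000
edge 1: (1.5,14)→(14.5,0.5)  cross = 1.5·0.5 − 14.5·14 = -202.2500; (r_i+r_j)·cross = 16·-202.2500 = -3236.0000
edge 2: (14.5,0.5)→(1.5,38)  cross = 14.5·38 − 1.5·0.5 = 550.2500; (r_i+r_j)·cross = 16·550.2500 = 8804.0000
edge 3: (1.5,38)→(0.5,36.5)  cross = 1.5·36.5 − 0.5·38 = 35.7500; (r_i+r_j)·cross = 2·35.7500 = 71.5000
Σcross = 336.0000 → A = |Σcross|/2 = 168.0000 mm²
Σ(r_i+r_j)·cross = 5544.0000 → first moment M = |Σ|/6 = 924.0000
R_c = M/A = 924.0000/168.0000 = 5.5000 mm
θ = 326° = 5.689773 rad
V = θ·R_c·A = 5.689773·5.5000·168.0000 = 5257.351 mm³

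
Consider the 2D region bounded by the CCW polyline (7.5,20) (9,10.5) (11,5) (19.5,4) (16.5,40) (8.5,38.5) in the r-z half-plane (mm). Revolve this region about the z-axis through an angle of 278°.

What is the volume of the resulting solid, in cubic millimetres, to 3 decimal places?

Profile (r,z), 6 vertices: (7.5,20) (9,10.5) (11,5) (19.5,4) (16.5,40) (8.5,38.5)
edge 0: (7.5,20)→(9,10.5)  cross = 7.5·10.5 − 9·20 = -101.2500; (r_i+r_j)·cross = 16.5·-101.2500 = -1670.6250
edge 1: (9,10.5)→(11,5)  cross = 9·5 − 11·10.5 = -70.5000; (r_i+r_j)·cross = 20·-70.5000 = -1410.0000
edge 2: (11,5)→(19.5,4)  cross = 11·4 − 19.5·5 = -53.5000; (r_i+r_j)·cross = 30.5·-53.5000 = -1631.7500
edge 3: (19.5,4)→(16.5,40)  cross = 19.5·40 − 16.5·4 = 714.0000; (r_i+r_j)·cross = 36·714.0000 = 25704.0000
edge 4: (16.5,40)→(8.5,38.5)  cross = 16.5·38.5 − 8.5·40 = 295.2500; (r_i+r_j)·cross = 25·295.2500 = 7381.2500
edge 5: (8.5,38.5)→(7.5,20)  cross = 8.5·20 − 7.5·38.5 = -118.7500; (r_i+r_j)·cross = 16·-118.7500 = -1900.0000
Σcross = 665.2500 → A = |Σcross|/2 = 332.6250 mm²
Σ(r_i+r_j)·cross = 26472.8750 → first moment M = |Σ|/6 = 4412.1458
R_c = M/A = 4412.1458/332.6250 = 13.2646 mm
θ = 278° = 4.852015 rad
V = θ·R_c·A = 4.852015·13.2646·332.6250 = 21407.799 mm³

Volume = 21407.799 mm³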